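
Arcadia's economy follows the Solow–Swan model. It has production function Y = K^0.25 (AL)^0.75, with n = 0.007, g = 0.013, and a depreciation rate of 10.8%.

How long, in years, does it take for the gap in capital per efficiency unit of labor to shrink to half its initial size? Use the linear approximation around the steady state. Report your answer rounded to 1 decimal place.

Near the steady state the convergence rate is λ = (1 − α)(n + g + δ).
λ = (1 − 0.25) × 0.128 = 0.75 × 0.128 = 0.0960
Half-life = ln 2 / λ = 0.6931 / 0.0960 ≈ 7.22 years

half-life ≈ 7.2 years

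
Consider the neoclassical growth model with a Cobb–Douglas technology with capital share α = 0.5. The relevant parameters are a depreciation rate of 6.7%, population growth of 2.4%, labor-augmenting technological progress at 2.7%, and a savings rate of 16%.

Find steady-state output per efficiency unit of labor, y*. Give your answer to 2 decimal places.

y* ≈ 1.36

Steady state requires s·f(k) = (n + g + δ)·k, i.e. s·k^α = (n + g + δ)·k.
Rearranging, k^(1−α) = s / (n + g + δ).
k^0.5 = 0.16 / (0.024 + 0.027 + 0.067) = 0.16 / 0.118 = 1.3559
k* = 1.3559^(1/0.5) ≈ 1.8385
y* = (k*)^α = 1.8385^0.5 ≈ 1.3559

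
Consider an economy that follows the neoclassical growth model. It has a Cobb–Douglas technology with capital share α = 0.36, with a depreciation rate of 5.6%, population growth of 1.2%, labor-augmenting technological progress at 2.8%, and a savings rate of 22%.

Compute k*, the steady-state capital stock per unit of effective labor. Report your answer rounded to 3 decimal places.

k* = 3.654

At the steady state, Δk = 0, so s·k^α = (n + g + δ)·k.
Rearranging, k^(1−α) = s / (n + g + δ).
k^0.64 = 0.22 / (0.012 + 0.028 + 0.056) = 0.22 / 0.096 = 2.2917
k* = 2.2917^(1/0.64) ≈ 3.6538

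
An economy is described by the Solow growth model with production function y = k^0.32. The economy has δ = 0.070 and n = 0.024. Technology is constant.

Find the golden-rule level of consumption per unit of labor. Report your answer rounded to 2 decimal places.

At the golden rule, f'(k) = n + δ, so α·k^(α−1) = n + δ and k_gold = (α/(n + δ))^(1/(1−α)).
k_gold = (0.32/0.094)^(1/0.68) = 3.4043^1.4706 ≈ 6.0590
c_gold = f(k_gold) − (n + δ)·k_gold = 1.7798 − 0.094×6.0590 ≈ 1.2103

c_gold ≈ 1.21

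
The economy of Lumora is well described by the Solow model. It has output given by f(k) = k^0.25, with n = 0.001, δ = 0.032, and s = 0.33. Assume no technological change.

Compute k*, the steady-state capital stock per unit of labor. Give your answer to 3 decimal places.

Steady state requires s·f(k) = (n + δ)·k, i.e. s·k^α = (n + δ)·k.
Dividing both sides by k: k^(1−α) = s / (n + δ).
k^0.75 = 0.33 / (0.001 + 0.032) = 0.33 / 0.033 = 10.0000
k* = 10.0000^(1/0.75) ≈ 21.5443

k* ≈ 21.544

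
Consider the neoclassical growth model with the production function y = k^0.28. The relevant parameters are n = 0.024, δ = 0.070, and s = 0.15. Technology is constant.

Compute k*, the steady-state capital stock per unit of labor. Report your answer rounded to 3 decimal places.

Steady state requires s·f(k) = (n + δ)·k, i.e. s·k^α = (n + δ)·k.
Dividing both sides by k: k^(1−α) = s / (n + δ).
k^0.72 = 0.15 / (0.024 + 0.070) = 0.15 / 0.094 = 1.5957
k* = 1.5957^(1/0.72) ≈ 1.9137

k* = 1.914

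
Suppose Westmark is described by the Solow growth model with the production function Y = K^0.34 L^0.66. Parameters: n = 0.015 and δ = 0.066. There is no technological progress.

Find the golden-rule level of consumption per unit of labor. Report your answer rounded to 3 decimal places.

c_gold ≈ 1.382

At the golden rule, f'(k) = n + δ, so α·k^(α−1) = n + δ and k_gold = (α/(n + δ))^(1/(1−α)).
k_gold = (0.34/0.081)^(1/0.66) = 4.1975^1.5152 ≈ 8.7893
c_gold = f(k_gold) − (n + δ)·k_gold = 2.0938 − 0.081×8.7893 ≈ 1.3819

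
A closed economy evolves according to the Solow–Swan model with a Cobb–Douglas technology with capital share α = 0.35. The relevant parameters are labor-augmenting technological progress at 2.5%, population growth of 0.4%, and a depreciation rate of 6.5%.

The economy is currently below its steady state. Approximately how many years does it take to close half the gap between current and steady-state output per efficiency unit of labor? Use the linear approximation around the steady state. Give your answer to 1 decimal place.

Near the steady state the convergence rate is λ = (1 − α)(n + g + δ).
λ = (1 − 0.35) × 0.094 = 0.65 × 0.094 = 0.0611
Half-life = ln 2 / λ = 0.6931 / 0.0611 ≈ 11.34 years

about 11.3 years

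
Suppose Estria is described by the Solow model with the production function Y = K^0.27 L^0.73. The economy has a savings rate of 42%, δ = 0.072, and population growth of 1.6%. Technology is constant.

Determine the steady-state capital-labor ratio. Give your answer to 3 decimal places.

k* = 8.508

At the steady state, Δk = 0, so s·k^α = (n + δ)·k.
Dividing both sides by k: k^(1−α) = s / (n + δ).
k^0.73 = 0.42 / (0.016 + 0.072) = 0.42 / 0.088 = 4.7727
k* = 4.7727^(1/0.73) ≈ 8.5077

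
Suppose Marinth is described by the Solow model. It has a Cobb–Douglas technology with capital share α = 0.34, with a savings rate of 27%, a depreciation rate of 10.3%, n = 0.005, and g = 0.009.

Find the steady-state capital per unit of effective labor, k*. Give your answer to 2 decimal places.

In steady state, investment equals break-even investment: s·k^α = (n + g + δ)·k.
Rearranging, k^(1−α) = s / (n + g + δ).
k^0.66 = 0.27 / (0.005 + 0.009 + 0.103) = 0.27 / 0.117 = 2.3077
k* = 2.3077^(1/0.66) ≈ 3.5504

k* = 3.55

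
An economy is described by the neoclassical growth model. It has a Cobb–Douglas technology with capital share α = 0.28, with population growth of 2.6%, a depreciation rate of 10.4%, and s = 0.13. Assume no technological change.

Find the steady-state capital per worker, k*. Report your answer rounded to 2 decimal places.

At the steady state, Δk = 0, so s·k^α = (n + δ)·k.
Dividing both sides by k: k^(1−α) = s / (n + δ).
k^0.72 = 0.13 / (0.026 + 0.104) = 0.13 / 0.130 = 1.0000
k* = 1.0000^(1/0.72) ≈ 1.0000

k* = 1.00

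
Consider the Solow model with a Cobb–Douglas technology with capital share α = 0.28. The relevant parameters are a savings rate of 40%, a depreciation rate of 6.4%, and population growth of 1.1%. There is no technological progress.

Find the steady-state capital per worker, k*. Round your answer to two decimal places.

k* = 10.23

In steady state, investment equals break-even investment: s·k^α = (n + δ)·k.
Dividing both sides by k: k^(1−α) = s / (n + δ).
k^0.72 = 0.40 / (0.011 + 0.064) = 0.40 / 0.075 = 5.3333
k* = 5.3333^(1/0.72) ≈ 10.2263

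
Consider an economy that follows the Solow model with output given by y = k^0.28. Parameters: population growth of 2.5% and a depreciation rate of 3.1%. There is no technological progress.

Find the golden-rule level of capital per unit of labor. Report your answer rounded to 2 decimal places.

k_gold ≈ 9.35

The golden rule sets f'(k) = n + δ, i.e. α·k^(α−1) = n + δ.
So k^(1−α) = α / (n + δ) = 0.28 / 0.056 = 5.0000.
k_gold = 5.0000^(1/0.72) ≈ 9.3496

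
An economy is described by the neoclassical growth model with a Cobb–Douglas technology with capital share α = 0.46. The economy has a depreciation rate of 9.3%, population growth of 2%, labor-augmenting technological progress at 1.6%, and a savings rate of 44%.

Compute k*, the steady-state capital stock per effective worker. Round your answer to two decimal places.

In steady state, investment equals break-even investment: s·k^α = (n + g + δ)·k.
Dividing both sides by k: k^(1−α) = s / (n + g + δ).
k^0.54 = 0.44 / (0.020 + 0.016 + 0.093) = 0.44 / 0.129 = 3.4109
k* = 3.4109^(1/0.54) ≈ 9.7005

k* ≈ 9.70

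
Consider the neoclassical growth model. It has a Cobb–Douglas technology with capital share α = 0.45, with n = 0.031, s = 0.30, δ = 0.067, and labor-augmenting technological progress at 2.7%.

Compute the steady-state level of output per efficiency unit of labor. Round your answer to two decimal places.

y* ≈ 2.05

Steady state requires s·f(k) = (n + g + δ)·k, i.e. s·k^α = (n + g + δ)·k.
Dividing both sides by k: k^(1−α) = s / (n + g + δ).
k^0.55 = 0.30 / (0.031 + 0.027 + 0.067) = 0.30 / 0.125 = 2.4000
k* = 2.4000^(1/0.55) ≈ 4.9124
y* = (k*)^α = 4.9124^0.45 ≈ 2.0468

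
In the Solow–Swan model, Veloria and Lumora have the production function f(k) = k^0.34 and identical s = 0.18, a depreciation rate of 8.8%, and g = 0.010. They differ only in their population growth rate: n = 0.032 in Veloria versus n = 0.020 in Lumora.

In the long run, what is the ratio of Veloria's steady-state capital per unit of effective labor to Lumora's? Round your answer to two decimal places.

Steady-state k* = [s/(n + g + δ)]^(1/(1−α)), so the ratio is [ (s_V/(n + g + δ)_V) / (s_L/(n + g + δ)_L) ]^1.5152.
s_V/(n + g + δ)_V = 0.18/0.130 = 1.3846; s_L/(n + g + δ)_L = 0.18/0.118 = 1.5254.
Ratio = (1.3846/1.5254)^1.5152 = 0.9077^1.5152 ≈ 0.8635

k*_V / k*_L ≈ 0.86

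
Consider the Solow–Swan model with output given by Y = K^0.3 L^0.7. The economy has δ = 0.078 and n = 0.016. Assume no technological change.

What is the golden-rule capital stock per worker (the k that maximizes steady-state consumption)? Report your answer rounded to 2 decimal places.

k_gold ≈ 5.25

The golden rule sets f'(k) = n + δ, i.e. α·k^(α−1) = n + δ.
So k^(1−α) = α / (n + δ) = 0.3 / 0.094 = 3.1915.
k_gold = 3.1915^(1/0.7) ≈ 5.2480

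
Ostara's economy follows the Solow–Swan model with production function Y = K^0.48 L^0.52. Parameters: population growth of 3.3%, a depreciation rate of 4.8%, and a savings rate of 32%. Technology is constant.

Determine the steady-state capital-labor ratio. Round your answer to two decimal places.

At the steady state, Δk = 0, so s·k^α = (n + δ)·k.
Dividing both sides by k: k^(1−α) = s / (n + δ).
k^0.52 = 0.32 / (0.033 + 0.048) = 0.32 / 0.081 = 3.9506
k* = 3.9506^(1/0.52) ≈ 14.0420

k* ≈ 14.04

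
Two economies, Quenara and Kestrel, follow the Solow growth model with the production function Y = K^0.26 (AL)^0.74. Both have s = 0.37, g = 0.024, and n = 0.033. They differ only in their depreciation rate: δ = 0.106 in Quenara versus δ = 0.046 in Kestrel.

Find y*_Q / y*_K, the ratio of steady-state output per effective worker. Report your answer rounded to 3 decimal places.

Steady-state y* = [s/(n + g + δ)]^(α/(1−α)), so the ratio is [ (s_Q/(n + g + δ)_Q) / (s_K/(n + g + δ)_K) ]^0.3514.
s_Q/(n + g + δ)_Q = 0.37/0.163 = 2.2699; s_K/(n + g + δ)_K = 0.37/0.103 = 3.5922.
Ratio = (2.2699/3.5922)^0.3514 = 0.6319^0.3514 ≈ 0.8510

y*_Q / y*_K ≈ 0.851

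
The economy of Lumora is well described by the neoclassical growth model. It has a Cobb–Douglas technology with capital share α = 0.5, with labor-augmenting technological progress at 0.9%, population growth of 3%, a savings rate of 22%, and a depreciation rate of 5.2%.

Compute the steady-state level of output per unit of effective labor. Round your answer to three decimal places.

At the steady state, Δk = 0, so s·k^α = (n + g + δ)·k.
Rearranging, k^(1−α) = s / (n + g + δ).
k^0.5 = 0.22 / (0.030 + 0.009 + 0.052) = 0.22 / 0.091 = 2.4176
k* = 2.4176^(1/0.5) ≈ 5.8448
y* = (k*)^α = 5.8448^0.5 ≈ 2.4176

y* = 2.418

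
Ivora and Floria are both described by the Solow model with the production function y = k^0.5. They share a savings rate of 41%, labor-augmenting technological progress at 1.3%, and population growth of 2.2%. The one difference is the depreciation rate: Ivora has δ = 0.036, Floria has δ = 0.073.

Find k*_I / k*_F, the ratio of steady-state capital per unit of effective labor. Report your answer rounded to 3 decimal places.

Steady-state k* = [s/(n + g + δ)]^(1/(1−α)), so the ratio is [ (s_I/(n + g + δ)_I) / (s_F/(n + g + δ)_F) ]^2.
s_I/(n + g + δ)_I = 0.41/0.071 = 5.7746; s_F/(n + g + δ)_F = 0.41/0.108 = 3.7963.
Ratio = (5.7746/3.7963)^2 = 1.5211^2 ≈ 2.3137

k*_I / k*_F ≈ 2.314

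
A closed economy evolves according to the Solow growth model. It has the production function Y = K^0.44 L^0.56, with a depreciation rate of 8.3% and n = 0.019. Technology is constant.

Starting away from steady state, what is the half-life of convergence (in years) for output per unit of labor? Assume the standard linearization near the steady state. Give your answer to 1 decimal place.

t_½ ≈ 12.1 years

Near the steady state the convergence rate is λ = (1 − α)(n + δ).
λ = (1 − 0.44) × 0.102 = 0.56 × 0.102 = 0.05712
Half-life = ln 2 / λ = 0.6931 / 0.05712 ≈ 12.13 years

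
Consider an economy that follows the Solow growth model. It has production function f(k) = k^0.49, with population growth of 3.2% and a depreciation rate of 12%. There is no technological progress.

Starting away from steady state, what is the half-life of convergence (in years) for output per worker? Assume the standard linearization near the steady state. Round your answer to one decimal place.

about 8.9 years

Near the steady state the convergence rate is λ = (1 − α)(n + δ).
λ = (1 − 0.49) × 0.152 = 0.51 × 0.152 = 0.07752
Half-life = ln 2 / λ = 0.6931 / 0.07752 ≈ 8.94 years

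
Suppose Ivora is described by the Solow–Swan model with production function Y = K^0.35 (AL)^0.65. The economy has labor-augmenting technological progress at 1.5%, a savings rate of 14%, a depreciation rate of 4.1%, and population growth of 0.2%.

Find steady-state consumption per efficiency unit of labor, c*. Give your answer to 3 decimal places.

At the steady state, Δk = 0, so s·k^α = (n + g + δ)·k.
Dividing both sides by k: k^(1−α) = s / (n + g + δ).
k^0.65 = 0.14 / (0.002 + 0.015 + 0.041) = 0.14 / 0.058 = 2.4138
k* = 2.4138^(1/0.65) ≈ 3.8795
y* = (k*)^α = 3.8795^0.35 ≈ 1.6072
c* = (1 − s)·y* = (1 − 0.14) × 1.6072 ≈ 1.3822

c* = 1.382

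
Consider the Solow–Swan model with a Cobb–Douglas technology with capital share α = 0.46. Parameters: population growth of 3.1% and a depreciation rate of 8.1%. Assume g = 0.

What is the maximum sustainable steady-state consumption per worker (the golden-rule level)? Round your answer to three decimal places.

c_gold ≈ 1.799

At the golden rule, f'(k) = n + δ, so α·k^(α−1) = n + δ and k_gold = (α/(n + δ))^(1/(1−α)).
k_gold = (0.46/0.112)^(1/0.54) = 4.1071^1.8519 ≈ 13.6838
c_gold = f(k_gold) − (n + δ)·k_gold = 3.3316 − 0.112×13.6838 ≈ 1.7990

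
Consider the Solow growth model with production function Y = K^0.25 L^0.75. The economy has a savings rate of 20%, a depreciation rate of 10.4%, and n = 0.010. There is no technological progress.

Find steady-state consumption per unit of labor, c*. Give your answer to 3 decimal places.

c* = 0.965

In steady state, investment equals break-even investment: s·k^α = (n + δ)·k.
Rearranging, k^(1−α) = s / (n + δ).
k^0.75 = 0.20 / (0.010 + 0.104) = 0.20 / 0.114 = 1.7544
k* = 1.7544^(1/0.75) ≈ 2.1159
y* = (k*)^α = 2.1159^0.25 ≈ 1.2061
c* = (1 − s)·y* = (1 − 0.20) × 1.2061 ≈ 0.9649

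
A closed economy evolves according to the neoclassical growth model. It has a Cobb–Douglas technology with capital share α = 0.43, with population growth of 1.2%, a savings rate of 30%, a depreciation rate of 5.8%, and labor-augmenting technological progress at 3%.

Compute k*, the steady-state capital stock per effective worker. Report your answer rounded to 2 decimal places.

k* ≈ 6.87

At the steady state, Δk = 0, so s·k^α = (n + g + δ)·k.
Rearranging, k^(1−α) = s / (n + g + δ).
k^0.57 = 0.30 / (0.012 + 0.030 + 0.058) = 0.30 / 0.100 = 3.0000
k* = 3.0000^(1/0.57) ≈ 6.8716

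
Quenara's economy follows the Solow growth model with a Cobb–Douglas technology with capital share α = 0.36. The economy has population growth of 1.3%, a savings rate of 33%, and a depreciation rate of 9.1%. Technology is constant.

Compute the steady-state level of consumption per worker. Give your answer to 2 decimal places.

c* = 1.28

In steady state, investment equals break-even investment: s·k^α = (n + δ)·k.
Rearranging, k^(1−α) = s / (n + δ).
k^0.64 = 0.33 / (0.013 + 0.091) = 0.33 / 0.104 = 3.1731
k* = 3.1731^(1/0.64) ≈ 6.0753
y* = (k*)^α = 6.0753^0.36 ≈ 1.9146
c* = (1 − s)·y* = (1 − 0.33) × 1.9146 ≈ 1.2828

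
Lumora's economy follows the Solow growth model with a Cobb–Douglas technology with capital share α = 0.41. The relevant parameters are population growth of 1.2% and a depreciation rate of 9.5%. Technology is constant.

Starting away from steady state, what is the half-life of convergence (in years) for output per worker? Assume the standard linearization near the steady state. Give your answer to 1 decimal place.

t_½ ≈ 11.0 years

Near the steady state the convergence rate is λ = (1 − α)(n + δ).
λ = (1 − 0.41) × 0.107 = 0.59 × 0.107 = 0.06313
Half-life = ln 2 / λ = 0.6931 / 0.06313 ≈ 10.98 years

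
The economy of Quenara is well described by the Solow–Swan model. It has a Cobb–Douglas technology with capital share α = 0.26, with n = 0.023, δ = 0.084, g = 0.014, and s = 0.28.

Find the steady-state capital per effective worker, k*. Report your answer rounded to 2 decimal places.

At the steady state, Δk = 0, so s·k^α = (n + g + δ)·k.
Rearranging, k^(1−α) = s / (n + g + δ).
k^0.74 = 0.28 / (0.023 + 0.014 + 0.084) = 0.28 / 0.121 = 2.3140
k* = 2.3140^(1/0.74) ≈ 3.1073

k* ≈ 3.11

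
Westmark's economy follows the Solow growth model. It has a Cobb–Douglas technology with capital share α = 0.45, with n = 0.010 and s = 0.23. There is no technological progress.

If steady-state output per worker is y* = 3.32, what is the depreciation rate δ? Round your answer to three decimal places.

Steady state requires s·f(k) = (n + δ)·k, i.e. s·k^α = (n + δ)·k.
Since y* = [s/(n + δ)]^(α/(1−α)), we have s/(n + δ) = (y*)^((1−α)/α) = 3.32^1.2222 = 4.3345.
Therefore n + δ = s / 4.3345 = 0.23 / 4.3345 = 0.0531, so δ = 0.0531 − 0.010 = 0.0431.

δ ≈ 0.043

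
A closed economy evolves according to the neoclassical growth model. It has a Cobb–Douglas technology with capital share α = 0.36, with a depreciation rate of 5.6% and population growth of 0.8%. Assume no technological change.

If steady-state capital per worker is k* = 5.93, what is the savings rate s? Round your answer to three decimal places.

s ≈ 0.200

In steady state, investment equals break-even investment: s·k^α = (n + δ)·k.
So s / (n + δ) = (k*)^(1−α) = 5.93^0.64 = 3.1243.
Therefore s = 3.1243 × (n + δ) = 3.1243 × 0.064 = 0.2000.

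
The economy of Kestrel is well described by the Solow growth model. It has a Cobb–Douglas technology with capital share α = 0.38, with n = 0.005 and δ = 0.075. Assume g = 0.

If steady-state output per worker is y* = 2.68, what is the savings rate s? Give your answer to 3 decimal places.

s ≈ 0.400

At the steady state, Δk = 0, so s·k^α = (n + δ)·k.
Since y* = [s/(n + δ)]^(α/(1−α)), we have s/(n + δ) = (y*)^((1−α)/α) = 2.68^1.6316 = 4.9951.
Therefore s = 4.9951 × (n + δ) = 4.9951 × 0.080 = 0.3996.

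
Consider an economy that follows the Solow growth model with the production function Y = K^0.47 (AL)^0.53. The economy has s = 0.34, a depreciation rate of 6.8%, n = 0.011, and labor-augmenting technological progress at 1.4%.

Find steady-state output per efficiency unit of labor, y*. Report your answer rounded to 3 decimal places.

y* ≈ 3.157

At the steady state, Δk = 0, so s·k^α = (n + g + δ)·k.
Dividing both sides by k: k^(1−α) = s / (n + g + δ).
k^0.53 = 0.34 / (0.011 + 0.014 + 0.068) = 0.34 / 0.093 = 3.6559
k* = 3.6559^(1/0.53) ≈ 11.5413
y* = (k*)^α = 11.5413^0.47 ≈ 3.1569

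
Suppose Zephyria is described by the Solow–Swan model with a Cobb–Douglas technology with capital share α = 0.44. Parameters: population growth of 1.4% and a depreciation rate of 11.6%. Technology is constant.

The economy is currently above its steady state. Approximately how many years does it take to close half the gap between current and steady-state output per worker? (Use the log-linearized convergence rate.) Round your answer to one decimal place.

Near the steady state the convergence rate is λ = (1 − α)(n + δ).
λ = (1 − 0.44) × 0.130 = 0.56 × 0.130 = 0.0728
Half-life = ln 2 / λ = 0.6931 / 0.0728 ≈ 9.52 years

t_½ ≈ 9.5 years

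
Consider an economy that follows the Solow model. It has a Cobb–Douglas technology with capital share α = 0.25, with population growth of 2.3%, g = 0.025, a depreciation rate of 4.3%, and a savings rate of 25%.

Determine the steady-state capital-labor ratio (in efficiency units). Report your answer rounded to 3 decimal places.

In steady state, investment equals break-even investment: s·k^α = (n + g + δ)·k.
Dividing both sides by k: k^(1−α) = s / (n + g + δ).
k^0.75 = 0.25 / (0.023 + 0.025 + 0.043) = 0.25 / 0.091 = 2.7473
k* = 2.7473^(1/0.75) ≈ 3.8478

k* ≈ 3.848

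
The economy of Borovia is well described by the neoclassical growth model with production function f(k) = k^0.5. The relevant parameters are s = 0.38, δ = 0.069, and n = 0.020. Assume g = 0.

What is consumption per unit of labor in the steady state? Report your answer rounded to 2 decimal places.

c* ≈ 2.65

Steady state requires s·f(k) = (n + δ)·k, i.e. s·k^α = (n + δ)·k.
Dividing both sides by k: k^(1−α) = s / (n + δ).
k^0.5 = 0.38 / (0.020 + 0.069) = 0.38 / 0.089 = 4.2697
k* = 4.2697^(1/0.5) ≈ 18.2303
y* = (k*)^α = 18.2303^0.5 ≈ 4.2697
c* = (1 − s)·y* = (1 − 0.38) × 4.2697 ≈ 2.6472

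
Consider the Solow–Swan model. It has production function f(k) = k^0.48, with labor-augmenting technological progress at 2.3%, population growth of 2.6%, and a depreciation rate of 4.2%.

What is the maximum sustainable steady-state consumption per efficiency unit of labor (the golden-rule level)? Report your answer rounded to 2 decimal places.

c_gold ≈ 2.41

At the golden rule, f'(k) = n + g + δ, so α·k^(α−1) = n + g + δ and k_gold = (α/(n + g + δ))^(1/(1−α)).
k_gold = (0.48/0.091)^(1/0.52) = 5.2747^1.9231 ≈ 24.4827
c_gold = f(k_gold) − (n + g + δ)·k_gold = 4.6414 − 0.091×24.4827 ≈ 2.4135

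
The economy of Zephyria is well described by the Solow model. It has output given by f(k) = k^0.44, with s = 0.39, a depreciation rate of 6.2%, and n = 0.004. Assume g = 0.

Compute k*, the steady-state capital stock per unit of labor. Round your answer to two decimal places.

In steady state, investment equals break-even investment: s·k^α = (n + δ)·k.
Rearranging, k^(1−α) = s / (n + δ).
k^0.56 = 0.39 / (0.004 + 0.062) = 0.39 / 0.066 = 5.9091
k* = 5.9091^(1/0.56) ≈ 23.8625

k* ≈ 23.86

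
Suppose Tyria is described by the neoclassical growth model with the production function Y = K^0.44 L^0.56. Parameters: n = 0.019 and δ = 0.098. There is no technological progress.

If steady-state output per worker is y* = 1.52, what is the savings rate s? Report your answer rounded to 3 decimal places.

In steady state, investment equals break-even investment: s·k^α = (n + δ)·k.
Since y* = [s/(n + δ)]^(α/(1−α)), we have s/(n + δ) = (y*)^((1−α)/α) = 1.52^1.2727 = 1.7039.
Therefore s = 1.7039 × (n + δ) = 1.7039 × 0.117 = 0.1994.

s ≈ 0.199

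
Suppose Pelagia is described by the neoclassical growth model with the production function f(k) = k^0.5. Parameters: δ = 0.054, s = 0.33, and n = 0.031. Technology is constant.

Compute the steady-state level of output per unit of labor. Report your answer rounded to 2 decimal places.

y* = 3.88

At the steady state, Δk = 0, so s·k^α = (n + δ)·k.
Dividing both sides by k: k^(1−α) = s / (n + δ).
k^0.5 = 0.33 / (0.031 + 0.054) = 0.33 / 0.085 = 3.8824
k* = 3.8824^(1/0.5) ≈ 15.0730
y* = (k*)^α = 15.0730^0.5 ≈ 3.8824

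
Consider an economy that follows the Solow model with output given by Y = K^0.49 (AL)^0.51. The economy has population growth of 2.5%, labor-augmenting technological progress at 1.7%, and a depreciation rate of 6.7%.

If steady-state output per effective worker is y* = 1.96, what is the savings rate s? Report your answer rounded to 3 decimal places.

Steady state requires s·f(k) = (n + g + δ)·k, i.e. s·k^α = (n + g + δ)·k.
Since y* = [s/(n + g + δ)]^(α/(1−α)), we have s/(n + g + δ) = (y*)^((1−α)/α) = 1.96^1.0408 = 2.0146.
Therefore s = 2.0146 × (n + g + δ) = 2.0146 × 0.109 = 0.2196.

s ≈ 0.220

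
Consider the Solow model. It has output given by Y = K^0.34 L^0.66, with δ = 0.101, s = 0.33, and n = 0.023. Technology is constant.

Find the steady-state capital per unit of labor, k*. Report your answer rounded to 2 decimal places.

k* = 4.41

At the steady state, Δk = 0, so s·k^α = (n + δ)·k.
Rearranging, k^(1−α) = s / (n + δ).
k^0.66 = 0.33 / (0.023 + 0.101) = 0.33 / 0.124 = 2.6613
k* = 2.6613^(1/0.66) ≈ 4.4064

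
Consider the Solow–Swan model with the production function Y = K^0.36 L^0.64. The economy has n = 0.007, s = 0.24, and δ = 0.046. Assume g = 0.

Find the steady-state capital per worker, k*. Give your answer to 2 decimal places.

Steady state requires s·f(k) = (n + δ)·k, i.e. s·k^α = (n + δ)·k.
Rearranging, k^(1−α) = s / (n + δ).
k^0.64 = 0.24 / (0.007 + 0.046) = 0.24 / 0.053 = 4.5283
k* = 4.5283^(1/0.64) ≈ 10.5901

k* = 10.59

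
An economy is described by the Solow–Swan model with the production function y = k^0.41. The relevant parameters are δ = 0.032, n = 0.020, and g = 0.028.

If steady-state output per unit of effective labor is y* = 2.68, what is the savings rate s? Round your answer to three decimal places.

s ≈ 0.331

In steady state, investment equals break-even investment: s·k^α = (n + g + δ)·k.
Since y* = [s/(n + g + δ)]^(α/(1−α)), we have s/(n + g + δ) = (y*)^((1−α)/α) = 2.68^1.439 = 4.1313.
Therefore s = 4.1313 × (n + g + δ) = 4.1313 × 0.080 = 0.3305.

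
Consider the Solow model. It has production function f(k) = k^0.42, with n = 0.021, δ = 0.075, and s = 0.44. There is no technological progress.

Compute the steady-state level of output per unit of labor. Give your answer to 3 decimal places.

Steady state requires s·f(k) = (n + δ)·k, i.e. s·k^α = (n + δ)·k.
Rearranging, k^(1−α) = s / (n + δ).
k^0.58 = 0.44 / (0.021 + 0.075) = 0.44 / 0.096 = 4.5833
k* = 4.5833^(1/0.58) ≈ 13.8027
y* = (k*)^α = 13.8027^0.42 ≈ 3.0115

y* ≈ 3.012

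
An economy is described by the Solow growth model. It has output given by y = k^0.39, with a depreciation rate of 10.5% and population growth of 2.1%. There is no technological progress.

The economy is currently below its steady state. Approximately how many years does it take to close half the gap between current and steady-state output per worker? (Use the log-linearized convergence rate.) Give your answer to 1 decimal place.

Near the steady state the convergence rate is λ = (1 − α)(n + δ).
λ = (1 − 0.39) × 0.126 = 0.61 × 0.126 = 0.07686
Half-life = ln 2 / λ = 0.6931 / 0.07686 ≈ 9.02 years

half-life ≈ 9.0 years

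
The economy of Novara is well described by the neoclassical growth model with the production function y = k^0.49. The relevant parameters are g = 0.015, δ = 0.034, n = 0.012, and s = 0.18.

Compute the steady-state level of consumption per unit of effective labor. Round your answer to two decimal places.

c* ≈ 2.32

In steady state, investment equals break-even investment: s·k^α = (n + g + δ)·k.
Rearranging, k^(1−α) = s / (n + g + δ).
k^0.51 = 0.18 / (0.012 + 0.015 + 0.034) = 0.18 / 0.061 = 2.9508
k* = 2.9508^(1/0.51) ≈ 8.3455
y* = (k*)^α = 8.3455^0.49 ≈ 2.8282
c* = (1 − s)·y* = (1 − 0.18) × 2.8282 ≈ 2.3191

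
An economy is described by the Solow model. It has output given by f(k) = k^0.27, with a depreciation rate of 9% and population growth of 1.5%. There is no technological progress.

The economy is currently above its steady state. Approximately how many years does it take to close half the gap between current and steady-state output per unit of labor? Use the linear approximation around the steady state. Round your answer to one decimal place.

half-life ≈ 9.0 years

Near the steady state the convergence rate is λ = (1 − α)(n + δ).
λ = (1 − 0.27) × 0.105 = 0.73 × 0.105 = 0.07665
Half-life = ln 2 / λ = 0.6931 / 0.07665 ≈ 9.04 years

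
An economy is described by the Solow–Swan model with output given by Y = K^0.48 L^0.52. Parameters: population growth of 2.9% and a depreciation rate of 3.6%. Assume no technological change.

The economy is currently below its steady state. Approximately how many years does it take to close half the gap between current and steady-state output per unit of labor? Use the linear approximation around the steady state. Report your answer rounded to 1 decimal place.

Near the steady state the convergence rate is λ = (1 − α)(n + δ).
λ = (1 − 0.48) × 0.065 = 0.52 × 0.065 = 0.0338
Half-life = ln 2 / λ = 0.6931 / 0.0338 ≈ 20.51 years

about 20.5 years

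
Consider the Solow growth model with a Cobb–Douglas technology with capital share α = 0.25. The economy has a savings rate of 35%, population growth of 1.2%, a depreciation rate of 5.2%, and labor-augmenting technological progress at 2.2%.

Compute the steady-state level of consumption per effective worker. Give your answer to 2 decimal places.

c* = 1.04

At the steady state, Δk = 0, so s·k^α = (n + g + δ)·k.
Rearranging, k^(1−α) = s / (n + g + δ).
k^0.75 = 0.35 / (0.012 + 0.022 + 0.052) = 0.35 / 0.086 = 4.0698
k* = 4.0698^(1/0.75) ≈ 6.4978
y* = (k*)^α = 6.4978^0.25 ≈ 1.5966
c* = (1 − s)·y* = (1 − 0.35) × 1.5966 ≈ 1.0378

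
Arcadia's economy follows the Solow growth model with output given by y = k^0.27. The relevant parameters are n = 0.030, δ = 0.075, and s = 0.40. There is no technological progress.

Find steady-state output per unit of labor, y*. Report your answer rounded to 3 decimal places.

y* ≈ 1.640

At the steady state, Δk = 0, so s·k^α = (n + δ)·k.
Dividing both sides by k: k^(1−α) = s / (n + δ).
k^0.73 = 0.40 / (0.030 + 0.075) = 0.40 / 0.105 = 3.8095
k* = 3.8095^(1/0.73) ≈ 6.2475
y* = (k*)^α = 6.2475^0.27 ≈ 1.6400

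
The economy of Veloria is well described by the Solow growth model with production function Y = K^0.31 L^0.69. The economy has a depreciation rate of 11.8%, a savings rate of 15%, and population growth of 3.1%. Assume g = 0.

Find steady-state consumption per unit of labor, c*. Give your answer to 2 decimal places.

c* ≈ 0.85

At the steady state, Δk = 0, so s·k^α = (n + δ)·k.
Dividing both sides by k: k^(1−α) = s / (n + δ).
k^0.69 = 0.15 / (0.031 + 0.118) = 0.15 / 0.149 = 1.0067
k* = 1.0067^(1/0.69) ≈ 1.0097
y* = (k*)^α = 1.0097^0.31 ≈ 1.0030
c* = (1 − s)·y* = (1 − 0.15) × 1.0030 ≈ 0.8526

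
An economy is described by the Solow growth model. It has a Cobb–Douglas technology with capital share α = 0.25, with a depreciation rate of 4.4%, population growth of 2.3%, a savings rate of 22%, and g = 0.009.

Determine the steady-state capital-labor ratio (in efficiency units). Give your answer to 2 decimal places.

At the steady state, Δk = 0, so s·k^α = (n + g + δ)·k.
Rearranging, k^(1−α) = s / (n + g + δ).
k^0.75 = 0.22 / (0.023 + 0.009 + 0.044) = 0.22 / 0.076 = 2.8947
k* = 2.8947^(1/0.75) ≈ 4.1255

k* ≈ 4.13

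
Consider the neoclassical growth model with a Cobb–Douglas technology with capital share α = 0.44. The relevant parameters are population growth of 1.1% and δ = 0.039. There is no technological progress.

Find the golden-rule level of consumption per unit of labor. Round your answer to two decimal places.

At the golden rule, f'(k) = n + δ, so α·k^(α−1) = n + δ and k_gold = (α/(n + δ))^(1/(1−α)).
k_gold = (0.44/0.050)^(1/0.56) = 8.8000^1.7857 ≈ 48.5918
c_gold = f(k_gold) − (n + δ)·k_gold = 5.5219 − 0.050×48.5918 ≈ 3.0923

c_gold ≈ 3.09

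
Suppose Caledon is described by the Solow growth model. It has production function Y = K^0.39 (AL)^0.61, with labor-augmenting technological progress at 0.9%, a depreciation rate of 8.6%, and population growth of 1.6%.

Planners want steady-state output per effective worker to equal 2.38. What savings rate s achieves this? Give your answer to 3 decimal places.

At the steady state, Δk = 0, so s·k^α = (n + g + δ)·k.
Since y* = [s/(n + g + δ)]^(α/(1−α)), we have s/(n + g + δ) = (y*)^((1−α)/α) = 2.38^1.5641 = 3.8815.
Therefore s = 3.8815 × (n + g + δ) = 3.8815 × 0.111 = 0.4308.

s ≈ 0.431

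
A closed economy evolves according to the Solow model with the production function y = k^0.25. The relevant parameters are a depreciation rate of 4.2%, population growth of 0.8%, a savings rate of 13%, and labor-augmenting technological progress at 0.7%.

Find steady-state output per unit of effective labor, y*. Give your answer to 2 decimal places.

In steady state, investment equals break-even investment: s·k^α = (n + g + δ)·k.
Rearranging, k^(1−α) = s / (n + g + δ).
k^0.75 = 0.13 / (0.008 + 0.007 + 0.042) = 0.13 / 0.057 = 2.2807
k* = 2.2807^(1/0.75) ≈ 3.0021
y* = (k*)^α = 3.0021^0.25 ≈ 1.3163

y* ≈ 1.32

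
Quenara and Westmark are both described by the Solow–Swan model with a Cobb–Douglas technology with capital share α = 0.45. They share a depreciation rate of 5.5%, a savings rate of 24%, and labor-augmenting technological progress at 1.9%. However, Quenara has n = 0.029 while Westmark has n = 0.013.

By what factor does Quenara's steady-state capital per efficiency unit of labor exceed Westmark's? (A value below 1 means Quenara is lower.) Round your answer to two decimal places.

Steady-state k* = [s/(n + g + δ)]^(1/(1−α)), so the ratio is [ (s_Q/(n + g + δ)_Q) / (s_W/(n + g + δ)_W) ]^1.8182.
s_Q/(n + g + δ)_Q = 0.24/0.103 = 2.3301; s_W/(n + g + δ)_W = 0.24/0.087 = 2.7586.
Ratio = (2.3301/2.7586)^1.8182 = 0.8447^1.8182 ≈ 0.7358

k*_Q / k*_W ≈ 0.74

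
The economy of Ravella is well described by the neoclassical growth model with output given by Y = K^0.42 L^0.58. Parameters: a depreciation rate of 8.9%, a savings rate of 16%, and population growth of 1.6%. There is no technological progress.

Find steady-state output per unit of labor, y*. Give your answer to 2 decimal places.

y* ≈ 1.36

In steady state, investment equals break-even investment: s·k^α = (n + δ)·k.
Rearranging, k^(1−α) = s / (n + δ).
k^0.58 = 0.16 / (0.016 + 0.089) = 0.16 / 0.105 = 1.5238
k* = 1.5238^(1/0.58) ≈ 2.0673
y* = (k*)^α = 2.0673^0.42 ≈ 1.3567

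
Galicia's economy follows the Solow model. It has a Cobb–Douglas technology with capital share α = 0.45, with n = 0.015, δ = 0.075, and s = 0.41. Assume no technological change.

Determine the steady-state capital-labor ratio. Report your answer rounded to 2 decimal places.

At the steady state, Δk = 0, so s·k^α = (n + δ)·k.
Rearranging, k^(1−α) = s / (n + δ).
k^0.55 = 0.41 / (0.015 + 0.075) = 0.41 / 0.090 = 4.5556
k* = 4.5556^(1/0.55) ≈ 15.7527

k* ≈ 15.75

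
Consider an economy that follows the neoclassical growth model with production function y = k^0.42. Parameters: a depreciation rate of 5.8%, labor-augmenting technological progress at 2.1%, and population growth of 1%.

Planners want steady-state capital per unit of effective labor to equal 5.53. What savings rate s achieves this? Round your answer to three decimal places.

s ≈ 0.240

Steady state requires s·f(k) = (n + g + δ)·k, i.e. s·k^α = (n + g + δ)·k.
So s / (n + g + δ) = (k*)^(1−α) = 5.53^0.58 = 2.6964.
Therefore s = 2.6964 × (n + g + δ) = 2.6964 × 0.089 = 0.2400.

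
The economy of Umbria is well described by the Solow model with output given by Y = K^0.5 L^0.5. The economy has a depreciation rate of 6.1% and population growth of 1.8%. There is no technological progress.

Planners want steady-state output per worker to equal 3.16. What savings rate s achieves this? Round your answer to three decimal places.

Steady state requires s·f(k) = (n + δ)·k, i.e. s·k^α = (n + δ)·k.
Since y* = [s/(n + δ)]^(α/(1−α)), we have s/(n + δ) = (y*)^((1−α)/α) = 3.16^1 = 3.1600.
Therefore s = 3.1600 × (n + δ) = 3.1600 × 0.079 = 0.2496.

s ≈ 0.250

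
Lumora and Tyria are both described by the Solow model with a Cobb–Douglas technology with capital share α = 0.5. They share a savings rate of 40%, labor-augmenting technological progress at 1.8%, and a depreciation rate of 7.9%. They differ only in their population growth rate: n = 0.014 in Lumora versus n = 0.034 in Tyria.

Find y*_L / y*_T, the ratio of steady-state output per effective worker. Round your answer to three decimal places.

y*_L / y*_T ≈ 1.180

Steady-state y* = [s/(n + g + δ)]^(α/(1−α)), so the ratio is [ (s_L/(n + g + δ)_L) / (s_T/(n + g + δ)_T) ]^1.
s_L/(n + g + δ)_L = 0.40/0.111 = 3.6036; s_T/(n + g + δ)_T = 0.40/0.131 = 3.0534.
Ratio = (3.6036/3.0534)^1 = 1.1802^1 ≈ 1.1802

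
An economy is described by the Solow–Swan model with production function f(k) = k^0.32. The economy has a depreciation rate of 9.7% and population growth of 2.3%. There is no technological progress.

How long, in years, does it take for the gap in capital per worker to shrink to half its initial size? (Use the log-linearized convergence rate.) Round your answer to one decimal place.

Near the steady state the convergence rate is λ = (1 − α)(n + δ).
λ = (1 − 0.32) × 0.120 = 0.68 × 0.120 = 0.0816
Half-life = ln 2 / λ = 0.6931 / 0.0816 ≈ 8.49 years

t_½ ≈ 8.5 years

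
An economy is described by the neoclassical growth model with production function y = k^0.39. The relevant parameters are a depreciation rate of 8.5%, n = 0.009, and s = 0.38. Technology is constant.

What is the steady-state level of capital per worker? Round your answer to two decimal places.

k* = 9.87

In steady state, investment equals break-even investment: s·k^α = (n + δ)·k.
Rearranging, k^(1−α) = s / (n + δ).
k^0.61 = 0.38 / (0.009 + 0.085) = 0.38 / 0.094 = 4.0426
k* = 4.0426^(1/0.61) ≈ 9.8747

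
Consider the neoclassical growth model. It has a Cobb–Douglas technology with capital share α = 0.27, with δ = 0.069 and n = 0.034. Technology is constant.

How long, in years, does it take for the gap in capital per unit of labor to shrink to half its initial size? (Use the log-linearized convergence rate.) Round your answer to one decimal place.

t_½ ≈ 9.2 years

Near the steady state the convergence rate is λ = (1 − α)(n + δ).
λ = (1 − 0.27) × 0.103 = 0.73 × 0.103 = 0.07519
Half-life = ln 2 / λ = 0.6931 / 0.07519 ≈ 9.22 years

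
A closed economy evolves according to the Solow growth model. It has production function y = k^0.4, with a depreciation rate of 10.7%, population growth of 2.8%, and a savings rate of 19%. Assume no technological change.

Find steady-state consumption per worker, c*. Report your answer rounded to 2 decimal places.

In steady state, investment equals break-even investment: s·k^α = (n + δ)·k.
Dividing both sides by k: k^(1−α) = s / (n + δ).
k^0.6 = 0.19 / (0.028 + 0.107) = 0.19 / 0.135 = 1.4074
k* = 1.4074^(1/0.6) ≈ 1.7675
y* = (k*)^α = 1.7675^0.4 ≈ 1.2559
c* = (1 − s)·y* = (1 − 0.19) × 1.2559 ≈ 1.0173

c* = 1.02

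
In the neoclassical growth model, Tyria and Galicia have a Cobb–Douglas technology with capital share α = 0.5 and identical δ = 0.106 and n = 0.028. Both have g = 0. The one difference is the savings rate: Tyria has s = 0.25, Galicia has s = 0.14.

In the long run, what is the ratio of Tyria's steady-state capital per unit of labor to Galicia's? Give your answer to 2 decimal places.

Steady-state k* = [s/(n + δ)]^(1/(1−α)), so the ratio is [ (s_T/(n + δ)_T) / (s_G/(n + δ)_G) ]^2.
s_T/(n + δ)_T = 0.25/0.134 = 1.8657; s_G/(n + δ)_G = 0.14/0.134 = 1.0448.
Ratio = (1.8657/1.0448)^2 = 1.7857^2 ≈ 3.1887

ratio ≈ 3.19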